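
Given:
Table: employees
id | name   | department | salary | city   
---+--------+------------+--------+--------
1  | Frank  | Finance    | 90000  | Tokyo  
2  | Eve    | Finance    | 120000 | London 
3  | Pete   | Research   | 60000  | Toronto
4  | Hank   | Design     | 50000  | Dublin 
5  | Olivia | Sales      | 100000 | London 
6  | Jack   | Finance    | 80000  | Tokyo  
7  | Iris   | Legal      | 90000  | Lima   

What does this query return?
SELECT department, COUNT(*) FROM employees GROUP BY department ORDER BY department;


Assigning each row to its department group:
  Frank -> Finance
  Eve -> Finance
  Pete -> Research
  Hank -> Design
  Olivia -> Sales
  Jack -> Finance
  Iris -> Legal


5 groups:
Design, 1
Finance, 3
Legal, 1
Research, 1
Sales, 1


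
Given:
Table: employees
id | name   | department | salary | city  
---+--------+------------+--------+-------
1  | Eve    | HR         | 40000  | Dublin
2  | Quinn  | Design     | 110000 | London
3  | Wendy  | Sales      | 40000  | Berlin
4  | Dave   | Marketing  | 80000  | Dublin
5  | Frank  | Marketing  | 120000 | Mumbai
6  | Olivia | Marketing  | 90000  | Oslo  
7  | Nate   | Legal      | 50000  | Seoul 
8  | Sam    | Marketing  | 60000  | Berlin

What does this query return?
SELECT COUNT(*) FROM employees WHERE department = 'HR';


Counting rows where department = 'HR'
  Eve -> MATCH


1


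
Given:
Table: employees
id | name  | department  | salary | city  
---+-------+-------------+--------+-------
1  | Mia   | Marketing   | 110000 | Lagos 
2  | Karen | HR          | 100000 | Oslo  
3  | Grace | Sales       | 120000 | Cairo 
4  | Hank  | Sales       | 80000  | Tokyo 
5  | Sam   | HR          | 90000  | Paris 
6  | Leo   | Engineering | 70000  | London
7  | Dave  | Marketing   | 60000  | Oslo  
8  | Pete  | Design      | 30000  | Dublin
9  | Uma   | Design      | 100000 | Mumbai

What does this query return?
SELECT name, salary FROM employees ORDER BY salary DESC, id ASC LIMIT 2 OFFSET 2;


Sort by salary DESC (id ASC tiebreak), then skip 2 and take 2
Rows 3 through 4

2 rows:
Karen, 100000
Uma, 100000


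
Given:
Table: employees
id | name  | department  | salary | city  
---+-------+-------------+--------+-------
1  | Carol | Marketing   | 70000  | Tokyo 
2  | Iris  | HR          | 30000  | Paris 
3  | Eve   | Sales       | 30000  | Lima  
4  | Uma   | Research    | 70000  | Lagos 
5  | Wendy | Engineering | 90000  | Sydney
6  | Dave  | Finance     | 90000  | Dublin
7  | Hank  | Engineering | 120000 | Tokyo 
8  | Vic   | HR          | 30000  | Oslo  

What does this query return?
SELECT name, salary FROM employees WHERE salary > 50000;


Filtering: salary > 50000
Matching: 5 rows

5 rows:
Carol, 70000
Uma, 70000
Wendy, 90000
Dave, 90000
Hank, 120000


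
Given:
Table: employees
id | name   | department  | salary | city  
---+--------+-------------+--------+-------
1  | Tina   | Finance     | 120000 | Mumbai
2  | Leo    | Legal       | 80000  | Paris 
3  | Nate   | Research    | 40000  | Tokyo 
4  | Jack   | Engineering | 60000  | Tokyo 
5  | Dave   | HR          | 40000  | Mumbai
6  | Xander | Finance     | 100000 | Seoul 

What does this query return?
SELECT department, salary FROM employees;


Projecting columns: department, salary

6 rows:
Finance, 120000
Legal, 80000
Research, 40000
Engineering, 60000
HR, 40000
Finance, 100000


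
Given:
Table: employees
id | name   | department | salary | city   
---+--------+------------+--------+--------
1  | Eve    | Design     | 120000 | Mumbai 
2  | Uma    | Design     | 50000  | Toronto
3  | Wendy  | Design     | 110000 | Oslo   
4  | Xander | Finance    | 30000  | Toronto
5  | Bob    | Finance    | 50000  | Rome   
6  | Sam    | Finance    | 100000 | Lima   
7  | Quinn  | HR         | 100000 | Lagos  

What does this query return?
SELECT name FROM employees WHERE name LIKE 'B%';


LIKE 'B%' matches names starting with 'B'
Matching: 1

1 rows:
Bob


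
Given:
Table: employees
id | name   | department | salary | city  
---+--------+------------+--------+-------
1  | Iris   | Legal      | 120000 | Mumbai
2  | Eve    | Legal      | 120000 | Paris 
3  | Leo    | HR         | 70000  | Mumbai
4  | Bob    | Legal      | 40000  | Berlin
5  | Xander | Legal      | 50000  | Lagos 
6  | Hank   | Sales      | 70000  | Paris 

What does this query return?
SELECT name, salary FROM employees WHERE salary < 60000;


Filtering: salary < 60000
Matching: 2 rows

2 rows:
Bob, 40000
Xander, 50000


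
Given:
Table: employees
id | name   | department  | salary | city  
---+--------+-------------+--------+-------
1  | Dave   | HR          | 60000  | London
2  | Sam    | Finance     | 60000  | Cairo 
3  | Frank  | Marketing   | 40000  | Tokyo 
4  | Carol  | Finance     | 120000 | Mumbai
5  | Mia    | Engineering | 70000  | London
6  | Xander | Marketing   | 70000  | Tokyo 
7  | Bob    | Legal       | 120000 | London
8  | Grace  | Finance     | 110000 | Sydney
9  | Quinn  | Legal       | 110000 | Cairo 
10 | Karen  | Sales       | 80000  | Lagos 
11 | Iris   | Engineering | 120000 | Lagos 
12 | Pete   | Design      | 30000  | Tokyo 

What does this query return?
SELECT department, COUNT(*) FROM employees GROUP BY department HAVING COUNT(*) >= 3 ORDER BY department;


Groups with count >= 3:
  Finance: 3 -> PASS
  Design: 1 -> filtered out
  Engineering: 2 -> filtered out
  HR: 1 -> filtered out
  Legal: 2 -> filtered out
  Marketing: 2 -> filtered out
  Sales: 1 -> filtered out


1 groups:
Finance, 3


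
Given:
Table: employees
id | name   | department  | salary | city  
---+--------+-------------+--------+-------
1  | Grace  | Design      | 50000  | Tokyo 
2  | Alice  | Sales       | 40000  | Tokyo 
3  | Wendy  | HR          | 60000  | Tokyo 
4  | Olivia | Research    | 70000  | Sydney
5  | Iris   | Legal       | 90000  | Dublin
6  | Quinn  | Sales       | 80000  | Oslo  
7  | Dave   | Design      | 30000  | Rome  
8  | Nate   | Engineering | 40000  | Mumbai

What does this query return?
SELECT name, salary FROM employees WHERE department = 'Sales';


Filtering: department = 'Sales'
Matching rows: 2

2 rows:
Alice, 40000
Quinn, 80000


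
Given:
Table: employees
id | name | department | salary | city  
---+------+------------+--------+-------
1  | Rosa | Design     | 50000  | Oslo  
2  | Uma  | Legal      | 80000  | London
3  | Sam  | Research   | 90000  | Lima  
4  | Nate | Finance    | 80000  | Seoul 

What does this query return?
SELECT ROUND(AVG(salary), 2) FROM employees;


SUM(salary) = 300000
COUNT = 4
ROUND(AVG, 2) = ROUND(300000 / 4, 2) = 75000.0

75000.0


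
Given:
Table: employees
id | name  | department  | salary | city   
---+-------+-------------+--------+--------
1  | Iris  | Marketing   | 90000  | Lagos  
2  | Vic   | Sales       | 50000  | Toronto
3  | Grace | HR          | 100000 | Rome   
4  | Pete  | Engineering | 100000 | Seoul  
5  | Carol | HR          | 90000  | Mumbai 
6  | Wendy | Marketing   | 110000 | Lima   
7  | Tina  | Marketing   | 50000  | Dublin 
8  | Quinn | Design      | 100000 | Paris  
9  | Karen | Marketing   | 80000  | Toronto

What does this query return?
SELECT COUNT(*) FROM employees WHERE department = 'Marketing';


Counting rows where department = 'Marketing'
  Iris -> MATCH
  Wendy -> MATCH
  Tina -> MATCH
  Karen -> MATCH


4


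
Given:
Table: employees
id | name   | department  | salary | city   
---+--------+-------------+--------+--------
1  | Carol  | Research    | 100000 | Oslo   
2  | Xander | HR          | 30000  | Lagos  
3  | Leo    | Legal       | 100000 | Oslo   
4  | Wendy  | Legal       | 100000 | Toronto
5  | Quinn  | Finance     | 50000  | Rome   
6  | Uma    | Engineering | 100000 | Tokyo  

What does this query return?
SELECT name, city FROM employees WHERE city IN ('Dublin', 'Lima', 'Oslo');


Filtering: city IN ('Dublin', 'Lima', 'Oslo')
Matching: 2 rows

2 rows:
Carol, Oslo
Leo, Oslo


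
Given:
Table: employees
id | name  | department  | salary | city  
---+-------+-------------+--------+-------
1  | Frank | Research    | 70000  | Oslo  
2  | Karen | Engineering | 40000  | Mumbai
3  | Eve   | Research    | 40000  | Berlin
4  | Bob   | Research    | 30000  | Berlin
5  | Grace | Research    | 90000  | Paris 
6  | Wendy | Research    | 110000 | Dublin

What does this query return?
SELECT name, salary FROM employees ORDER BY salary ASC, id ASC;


Sorting by salary ASC, then id ASC for ties

6 rows:
Bob, 30000
Karen, 40000
Eve, 40000
Frank, 70000
Grace, 90000
Wendy, 110000


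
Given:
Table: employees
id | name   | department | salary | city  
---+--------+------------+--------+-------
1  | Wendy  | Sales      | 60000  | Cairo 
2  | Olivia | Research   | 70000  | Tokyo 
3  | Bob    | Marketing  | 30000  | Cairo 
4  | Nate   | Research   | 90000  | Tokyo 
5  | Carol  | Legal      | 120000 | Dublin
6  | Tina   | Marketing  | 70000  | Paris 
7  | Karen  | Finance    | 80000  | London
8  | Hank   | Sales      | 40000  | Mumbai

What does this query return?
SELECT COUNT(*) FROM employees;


COUNT(*) counts all rows

8


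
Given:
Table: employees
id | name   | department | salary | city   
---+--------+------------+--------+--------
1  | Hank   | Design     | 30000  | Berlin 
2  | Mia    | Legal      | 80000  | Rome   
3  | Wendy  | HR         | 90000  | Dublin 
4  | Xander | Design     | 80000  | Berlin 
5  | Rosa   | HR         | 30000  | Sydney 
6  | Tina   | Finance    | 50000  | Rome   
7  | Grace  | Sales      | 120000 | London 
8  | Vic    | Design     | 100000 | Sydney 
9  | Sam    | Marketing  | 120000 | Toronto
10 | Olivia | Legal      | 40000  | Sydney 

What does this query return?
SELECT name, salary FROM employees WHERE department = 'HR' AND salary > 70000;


Filtering: department = 'HR' AND salary > 70000
Matching: 1 rows

1 rows:
Wendy, 90000


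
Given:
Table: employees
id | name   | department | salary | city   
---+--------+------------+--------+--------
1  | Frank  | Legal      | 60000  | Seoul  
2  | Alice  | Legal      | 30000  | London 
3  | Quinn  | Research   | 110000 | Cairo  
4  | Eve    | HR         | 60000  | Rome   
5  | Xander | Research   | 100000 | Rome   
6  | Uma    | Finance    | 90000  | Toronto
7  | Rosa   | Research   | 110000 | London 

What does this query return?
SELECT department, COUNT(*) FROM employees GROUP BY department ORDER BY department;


Assigning each row to its department group:
  Frank -> Legal
  Alice -> Legal
  Quinn -> Research
  Eve -> HR
  Xander -> Research
  Uma -> Finance
  Rosa -> Research


4 groups:
Finance, 1
HR, 1
Legal, 2
Research, 3


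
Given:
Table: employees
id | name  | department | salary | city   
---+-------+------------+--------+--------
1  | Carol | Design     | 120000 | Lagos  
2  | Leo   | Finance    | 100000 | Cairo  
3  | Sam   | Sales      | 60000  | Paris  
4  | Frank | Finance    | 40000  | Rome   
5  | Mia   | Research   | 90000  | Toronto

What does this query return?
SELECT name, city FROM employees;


Projecting columns: name, city

5 rows:
Carol, Lagos
Leo, Cairo
Sam, Paris
Frank, Rome
Mia, Toronto


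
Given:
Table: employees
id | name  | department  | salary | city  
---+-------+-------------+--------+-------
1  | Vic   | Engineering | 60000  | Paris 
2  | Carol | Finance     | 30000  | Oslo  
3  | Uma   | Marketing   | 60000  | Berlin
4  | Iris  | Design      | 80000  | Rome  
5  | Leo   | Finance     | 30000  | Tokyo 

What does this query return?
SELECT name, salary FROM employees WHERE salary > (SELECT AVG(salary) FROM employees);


Subquery: AVG(salary) = 52000.0
Filtering: salary > 52000.0
  Vic (60000) -> MATCH
  Uma (60000) -> MATCH
  Iris (80000) -> MATCH


3 rows:
Vic, 60000
Uma, 60000
Iris, 80000


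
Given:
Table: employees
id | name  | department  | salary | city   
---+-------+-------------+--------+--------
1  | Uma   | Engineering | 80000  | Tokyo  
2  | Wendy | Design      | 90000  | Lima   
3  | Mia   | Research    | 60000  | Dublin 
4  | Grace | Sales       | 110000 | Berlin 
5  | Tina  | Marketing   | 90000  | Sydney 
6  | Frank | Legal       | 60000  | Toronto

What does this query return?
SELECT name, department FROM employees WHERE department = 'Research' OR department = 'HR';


Filtering: department = 'Research' OR 'HR'
Matching: 1 rows

1 rows:
Mia, Research


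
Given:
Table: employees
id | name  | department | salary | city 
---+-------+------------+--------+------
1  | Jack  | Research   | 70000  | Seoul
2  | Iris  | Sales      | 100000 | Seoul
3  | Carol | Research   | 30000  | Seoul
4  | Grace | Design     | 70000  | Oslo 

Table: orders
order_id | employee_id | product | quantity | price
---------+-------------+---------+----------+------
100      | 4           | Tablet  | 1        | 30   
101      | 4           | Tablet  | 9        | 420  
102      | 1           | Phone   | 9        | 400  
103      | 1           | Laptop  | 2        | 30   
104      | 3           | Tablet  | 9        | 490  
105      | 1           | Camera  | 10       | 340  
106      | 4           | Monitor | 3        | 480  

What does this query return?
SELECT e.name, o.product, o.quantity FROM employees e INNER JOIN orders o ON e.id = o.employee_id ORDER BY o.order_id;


Joining employees.id = orders.employee_id:
  employee Grace (id=4) -> order Tablet
  employee Grace (id=4) -> order Tablet
  employee Jack (id=1) -> order Phone
  employee Jack (id=1) -> order Laptop
  employee Carol (id=3) -> order Tablet
  employee Jack (id=1) -> order Camera
  employee Grace (id=4) -> order Monitor


7 rows:
Grace, Tablet, 1
Grace, Tablet, 9
Jack, Phone, 9
Jack, Laptop, 2
Carol, Tablet, 9
Jack, Camera, 10
Grace, Monitor, 3


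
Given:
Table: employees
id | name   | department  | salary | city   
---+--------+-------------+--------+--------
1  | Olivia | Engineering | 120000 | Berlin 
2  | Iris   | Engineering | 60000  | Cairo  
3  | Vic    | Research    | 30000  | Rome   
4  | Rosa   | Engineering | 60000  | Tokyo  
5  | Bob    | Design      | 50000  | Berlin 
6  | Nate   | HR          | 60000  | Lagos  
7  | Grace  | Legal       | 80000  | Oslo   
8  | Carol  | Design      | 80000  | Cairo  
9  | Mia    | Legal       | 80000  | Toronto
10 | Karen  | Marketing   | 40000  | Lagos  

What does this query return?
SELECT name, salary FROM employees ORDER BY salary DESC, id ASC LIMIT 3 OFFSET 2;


Sort by salary DESC (id ASC tiebreak), then skip 2 and take 3
Rows 3 through 5

3 rows:
Carol, 80000
Mia, 80000
Iris, 60000


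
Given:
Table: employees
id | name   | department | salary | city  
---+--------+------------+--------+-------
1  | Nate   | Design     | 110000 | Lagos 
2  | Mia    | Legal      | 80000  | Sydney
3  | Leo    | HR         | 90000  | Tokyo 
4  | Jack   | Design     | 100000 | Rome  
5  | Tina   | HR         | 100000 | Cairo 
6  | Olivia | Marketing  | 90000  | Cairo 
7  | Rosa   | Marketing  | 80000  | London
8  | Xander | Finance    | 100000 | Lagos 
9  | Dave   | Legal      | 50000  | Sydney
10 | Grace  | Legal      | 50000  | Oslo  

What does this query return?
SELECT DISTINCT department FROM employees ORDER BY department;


All 'department' values (row order): Design, Legal, HR, Design, HR, Marketing, Marketing, Finance, Legal, Legal
Removing duplicates leaves 5 unique value(s).

5 values:
Design
Finance
HR
Legal
Marketing


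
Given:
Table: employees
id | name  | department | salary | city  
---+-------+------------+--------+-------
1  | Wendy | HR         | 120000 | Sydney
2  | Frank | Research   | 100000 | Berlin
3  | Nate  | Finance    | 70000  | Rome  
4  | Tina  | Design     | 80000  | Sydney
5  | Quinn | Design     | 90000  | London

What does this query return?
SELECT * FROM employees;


SELECT * returns all 5 rows with all columns

5 rows:
1, Wendy, HR, 120000, Sydney
2, Frank, Research, 100000, Berlin
3, Nate, Finance, 70000, Rome
4, Tina, Design, 80000, Sydney
5, Quinn, Design, 90000, London


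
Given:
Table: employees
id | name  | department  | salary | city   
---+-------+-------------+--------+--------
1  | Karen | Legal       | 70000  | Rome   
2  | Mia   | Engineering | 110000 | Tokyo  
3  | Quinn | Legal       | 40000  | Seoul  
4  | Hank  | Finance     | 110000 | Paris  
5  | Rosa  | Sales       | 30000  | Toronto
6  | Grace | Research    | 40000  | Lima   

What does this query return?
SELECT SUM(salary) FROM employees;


SUM(salary) = 70000 + 110000 + 40000 + 110000 + 30000 + 40000 = 400000

400000


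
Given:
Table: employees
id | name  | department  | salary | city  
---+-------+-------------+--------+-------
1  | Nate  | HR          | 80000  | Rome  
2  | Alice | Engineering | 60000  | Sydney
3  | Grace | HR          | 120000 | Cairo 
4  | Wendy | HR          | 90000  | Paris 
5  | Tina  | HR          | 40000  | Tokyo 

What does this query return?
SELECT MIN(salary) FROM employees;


Salaries: 80000, 60000, 120000, 90000, 40000
MIN = 40000

40000


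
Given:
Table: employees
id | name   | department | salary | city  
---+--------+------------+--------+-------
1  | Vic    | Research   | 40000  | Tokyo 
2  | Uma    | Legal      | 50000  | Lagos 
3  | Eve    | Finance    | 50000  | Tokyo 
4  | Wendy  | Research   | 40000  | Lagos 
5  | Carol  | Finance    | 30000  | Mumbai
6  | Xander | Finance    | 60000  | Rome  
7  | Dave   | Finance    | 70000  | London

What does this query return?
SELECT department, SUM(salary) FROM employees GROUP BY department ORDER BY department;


Summing salary within each department:
  Finance: 50000 + 30000 + 60000 + 70000 = 210000
  Legal: 50000 = 50000
  Research: 40000 + 40000 = 80000


3 groups:
Finance, 210000
Legal, 50000
Research, 80000


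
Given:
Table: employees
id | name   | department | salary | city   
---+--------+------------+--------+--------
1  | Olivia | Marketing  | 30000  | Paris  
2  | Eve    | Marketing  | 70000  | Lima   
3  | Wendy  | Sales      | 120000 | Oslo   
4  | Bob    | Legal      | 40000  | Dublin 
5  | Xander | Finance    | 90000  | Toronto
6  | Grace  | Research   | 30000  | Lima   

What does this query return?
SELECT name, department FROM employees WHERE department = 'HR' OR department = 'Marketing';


Filtering: department = 'HR' OR 'Marketing'
Matching: 2 rows

2 rows:
Olivia, Marketing
Eve, Marketing


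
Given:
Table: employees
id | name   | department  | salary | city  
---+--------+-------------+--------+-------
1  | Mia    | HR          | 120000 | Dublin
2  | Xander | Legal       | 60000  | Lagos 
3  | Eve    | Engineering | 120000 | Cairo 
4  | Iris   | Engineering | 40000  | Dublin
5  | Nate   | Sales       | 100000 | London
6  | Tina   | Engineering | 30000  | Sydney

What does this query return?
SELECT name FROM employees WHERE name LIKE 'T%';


LIKE 'T%' matches names starting with 'T'
Matching: 1

1 rows:
Tina


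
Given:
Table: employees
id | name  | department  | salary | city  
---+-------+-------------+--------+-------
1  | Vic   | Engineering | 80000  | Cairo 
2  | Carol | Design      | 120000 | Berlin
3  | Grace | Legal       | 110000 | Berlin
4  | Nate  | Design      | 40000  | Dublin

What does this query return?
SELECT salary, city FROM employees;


Projecting columns: salary, city

4 rows:
80000, Cairo
120000, Berlin
110000, Berlin
40000, Dublin


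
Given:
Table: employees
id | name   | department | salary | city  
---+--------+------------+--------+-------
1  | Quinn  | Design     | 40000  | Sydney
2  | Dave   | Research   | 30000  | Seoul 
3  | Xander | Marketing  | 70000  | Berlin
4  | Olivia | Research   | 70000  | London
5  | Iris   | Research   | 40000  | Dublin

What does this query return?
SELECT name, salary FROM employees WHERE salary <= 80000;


Filtering: salary <= 80000
Matching: 5 rows

5 rows:
Quinn, 40000
Dave, 30000
Xander, 70000
Olivia, 70000
Iris, 40000


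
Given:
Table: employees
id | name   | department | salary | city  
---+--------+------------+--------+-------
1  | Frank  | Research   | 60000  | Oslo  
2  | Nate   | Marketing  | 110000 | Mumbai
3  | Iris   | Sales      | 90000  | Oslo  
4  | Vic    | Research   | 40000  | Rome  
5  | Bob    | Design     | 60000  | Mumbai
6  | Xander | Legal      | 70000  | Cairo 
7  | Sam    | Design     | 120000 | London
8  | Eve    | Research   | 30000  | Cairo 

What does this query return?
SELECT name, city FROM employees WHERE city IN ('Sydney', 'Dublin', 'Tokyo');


Filtering: city IN ('Sydney', 'Dublin', 'Tokyo')
Matching: 0 rows

Empty result set (0 rows)


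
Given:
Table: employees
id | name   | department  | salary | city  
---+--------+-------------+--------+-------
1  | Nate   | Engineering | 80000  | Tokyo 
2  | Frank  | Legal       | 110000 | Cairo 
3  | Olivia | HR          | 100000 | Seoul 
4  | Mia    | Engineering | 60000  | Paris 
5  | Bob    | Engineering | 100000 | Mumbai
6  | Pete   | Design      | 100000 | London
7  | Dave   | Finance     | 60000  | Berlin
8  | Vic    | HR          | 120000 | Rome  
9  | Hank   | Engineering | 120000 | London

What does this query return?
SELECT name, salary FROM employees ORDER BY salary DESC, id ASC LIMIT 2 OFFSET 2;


Sort by salary DESC (id ASC tiebreak), then skip 2 and take 2
Rows 3 through 4

2 rows:
Frank, 110000
Olivia, 100000


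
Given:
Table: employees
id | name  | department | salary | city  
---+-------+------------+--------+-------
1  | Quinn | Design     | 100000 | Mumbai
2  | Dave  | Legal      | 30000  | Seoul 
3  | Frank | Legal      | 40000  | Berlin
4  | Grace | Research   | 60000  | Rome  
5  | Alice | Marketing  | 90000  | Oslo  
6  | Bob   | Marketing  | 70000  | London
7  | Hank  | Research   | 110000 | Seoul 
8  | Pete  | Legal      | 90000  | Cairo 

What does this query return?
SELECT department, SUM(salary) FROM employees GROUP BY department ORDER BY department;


Summing salary within each department:
  Design: 100000 = 100000
  Legal: 30000 + 40000 + 90000 = 160000
  Marketing: 90000 + 70000 = 160000
  Research: 60000 + 110000 = 170000


4 groups:
Design, 100000
Legal, 160000
Marketing, 160000
Research, 170000


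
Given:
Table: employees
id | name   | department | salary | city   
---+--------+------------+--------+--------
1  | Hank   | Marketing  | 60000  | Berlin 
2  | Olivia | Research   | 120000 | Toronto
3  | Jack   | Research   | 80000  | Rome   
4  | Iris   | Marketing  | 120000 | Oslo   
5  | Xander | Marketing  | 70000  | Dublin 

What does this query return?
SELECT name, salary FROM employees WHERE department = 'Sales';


Filtering: department = 'Sales'
Matching rows: 0

Empty result set (0 rows)


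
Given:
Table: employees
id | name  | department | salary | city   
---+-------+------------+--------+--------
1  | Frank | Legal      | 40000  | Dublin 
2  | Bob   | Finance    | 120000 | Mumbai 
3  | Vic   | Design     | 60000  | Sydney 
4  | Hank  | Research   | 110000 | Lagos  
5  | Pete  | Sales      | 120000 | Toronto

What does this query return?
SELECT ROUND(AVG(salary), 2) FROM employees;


SUM(salary) = 450000
COUNT = 5
ROUND(AVG, 2) = ROUND(450000 / 5, 2) = 90000.0

90000.0


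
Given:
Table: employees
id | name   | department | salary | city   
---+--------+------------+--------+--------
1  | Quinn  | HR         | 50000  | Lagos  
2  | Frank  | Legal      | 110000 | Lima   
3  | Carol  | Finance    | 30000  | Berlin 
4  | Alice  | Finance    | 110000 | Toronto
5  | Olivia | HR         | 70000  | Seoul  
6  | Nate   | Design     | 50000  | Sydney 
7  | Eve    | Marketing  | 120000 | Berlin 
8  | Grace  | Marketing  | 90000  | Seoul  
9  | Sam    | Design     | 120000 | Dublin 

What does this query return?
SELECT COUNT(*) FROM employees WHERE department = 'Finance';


Counting rows where department = 'Finance'
  Carol -> MATCH
  Alice -> MATCH


2


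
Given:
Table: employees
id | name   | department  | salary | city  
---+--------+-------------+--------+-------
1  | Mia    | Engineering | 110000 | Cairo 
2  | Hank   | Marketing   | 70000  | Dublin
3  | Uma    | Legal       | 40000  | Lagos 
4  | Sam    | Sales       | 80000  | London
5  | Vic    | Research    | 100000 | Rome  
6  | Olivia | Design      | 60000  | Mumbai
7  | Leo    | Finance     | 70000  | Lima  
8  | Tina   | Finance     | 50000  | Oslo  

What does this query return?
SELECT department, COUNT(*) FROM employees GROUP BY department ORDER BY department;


Assigning each row to its department group:
  Mia -> Engineering
  Hank -> Marketing
  Uma -> Legal
  Sam -> Sales
  Vic -> Research
  Olivia -> Design
  Leo -> Finance
  Tina -> Finance


7 groups:
Design, 1
Engineering, 1
Finance, 2
Legal, 1
Marketing, 1
Research, 1
Sales, 1


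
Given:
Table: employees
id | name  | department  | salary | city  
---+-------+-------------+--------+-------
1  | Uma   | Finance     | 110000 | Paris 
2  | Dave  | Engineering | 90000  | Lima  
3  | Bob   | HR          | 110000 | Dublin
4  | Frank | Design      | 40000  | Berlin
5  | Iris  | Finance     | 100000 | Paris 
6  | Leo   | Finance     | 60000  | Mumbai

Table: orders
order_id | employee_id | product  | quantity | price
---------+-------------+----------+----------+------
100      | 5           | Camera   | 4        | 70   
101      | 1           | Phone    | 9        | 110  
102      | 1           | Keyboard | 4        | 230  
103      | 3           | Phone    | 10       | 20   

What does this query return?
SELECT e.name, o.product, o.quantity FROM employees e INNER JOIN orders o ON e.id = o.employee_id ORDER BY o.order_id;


Joining employees.id = orders.employee_id:
  employee Iris (id=5) -> order Camera
  employee Uma (id=1) -> order Phone
  employee Uma (id=1) -> order Keyboard
  employee Bob (id=3) -> order Phone


4 rows:
Iris, Camera, 4
Uma, Phone, 9
Uma, Keyboard, 4
Bob, Phone, 10


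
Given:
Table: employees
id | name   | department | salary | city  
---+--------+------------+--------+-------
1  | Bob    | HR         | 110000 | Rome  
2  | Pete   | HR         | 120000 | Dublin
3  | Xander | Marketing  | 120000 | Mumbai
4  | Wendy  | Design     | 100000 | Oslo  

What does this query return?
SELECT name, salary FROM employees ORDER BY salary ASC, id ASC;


Sorting by salary ASC, then id ASC for ties

4 rows:
Wendy, 100000
Bob, 110000
Pete, 120000
Xander, 120000


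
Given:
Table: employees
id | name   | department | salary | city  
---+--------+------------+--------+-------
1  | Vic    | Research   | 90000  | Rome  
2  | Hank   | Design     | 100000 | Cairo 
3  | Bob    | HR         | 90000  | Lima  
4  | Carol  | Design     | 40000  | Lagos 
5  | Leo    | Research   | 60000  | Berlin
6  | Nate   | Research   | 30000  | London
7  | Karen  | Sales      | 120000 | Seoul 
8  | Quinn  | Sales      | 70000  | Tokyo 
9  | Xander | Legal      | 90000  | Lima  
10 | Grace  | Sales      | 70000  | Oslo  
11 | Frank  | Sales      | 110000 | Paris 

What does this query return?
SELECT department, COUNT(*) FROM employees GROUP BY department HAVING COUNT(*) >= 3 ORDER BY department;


Groups with count >= 3:
  Research: 3 -> PASS
  Sales: 4 -> PASS
  Design: 2 -> filtered out
  HR: 1 -> filtered out
  Legal: 1 -> filtered out


2 groups:
Research, 3
Sales, 4


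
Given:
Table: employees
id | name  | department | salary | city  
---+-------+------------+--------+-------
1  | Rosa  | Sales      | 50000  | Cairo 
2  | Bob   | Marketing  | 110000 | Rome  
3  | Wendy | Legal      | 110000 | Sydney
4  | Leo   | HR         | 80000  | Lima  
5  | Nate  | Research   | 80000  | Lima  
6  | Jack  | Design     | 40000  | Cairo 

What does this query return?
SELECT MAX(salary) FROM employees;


Salaries: 50000, 110000, 110000, 80000, 80000, 40000
MAX = 110000

110000


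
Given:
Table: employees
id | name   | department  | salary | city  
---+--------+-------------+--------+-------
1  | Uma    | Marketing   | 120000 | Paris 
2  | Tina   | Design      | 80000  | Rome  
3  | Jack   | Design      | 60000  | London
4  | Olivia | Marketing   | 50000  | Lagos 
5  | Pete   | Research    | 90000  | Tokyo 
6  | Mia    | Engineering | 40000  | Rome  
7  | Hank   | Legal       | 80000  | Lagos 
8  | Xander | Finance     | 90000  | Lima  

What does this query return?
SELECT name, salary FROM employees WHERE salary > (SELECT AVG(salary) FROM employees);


Subquery: AVG(salary) = 76250.0
Filtering: salary > 76250.0
  Uma (120000) -> MATCH
  Tina (80000) -> MATCH
  Pete (90000) -> MATCH
  Hank (80000) -> MATCH
  Xander (90000) -> MATCH


5 rows:
Uma, 120000
Tina, 80000
Pete, 90000
Hank, 80000
Xander, 90000


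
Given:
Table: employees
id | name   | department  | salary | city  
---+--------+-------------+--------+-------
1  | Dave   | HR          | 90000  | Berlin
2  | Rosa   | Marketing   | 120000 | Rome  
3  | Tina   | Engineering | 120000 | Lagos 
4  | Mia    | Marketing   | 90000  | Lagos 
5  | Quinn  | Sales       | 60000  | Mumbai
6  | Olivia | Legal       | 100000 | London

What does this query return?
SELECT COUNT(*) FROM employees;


COUNT(*) counts all rows

6


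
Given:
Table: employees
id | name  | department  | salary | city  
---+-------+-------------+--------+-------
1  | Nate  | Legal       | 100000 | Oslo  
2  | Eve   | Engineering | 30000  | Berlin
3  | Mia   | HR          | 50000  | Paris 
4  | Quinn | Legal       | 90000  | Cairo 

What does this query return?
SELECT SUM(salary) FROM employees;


SUM(salary) = 100000 + 30000 + 50000 + 90000 = 270000

270000


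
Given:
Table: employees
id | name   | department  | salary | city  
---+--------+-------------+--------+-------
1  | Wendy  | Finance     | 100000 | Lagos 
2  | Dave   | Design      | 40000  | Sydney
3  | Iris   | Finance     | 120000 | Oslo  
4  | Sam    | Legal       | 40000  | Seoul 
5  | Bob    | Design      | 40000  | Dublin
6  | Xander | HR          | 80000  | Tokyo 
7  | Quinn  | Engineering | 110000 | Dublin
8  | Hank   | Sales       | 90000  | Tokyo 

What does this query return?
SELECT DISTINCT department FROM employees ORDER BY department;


All 'department' values (row order): Finance, Design, Finance, Legal, Design, HR, Engineering, Sales
Removing duplicates leaves 6 unique value(s).

6 values:
Design
Engineering
Finance
HR
Legal
Sales


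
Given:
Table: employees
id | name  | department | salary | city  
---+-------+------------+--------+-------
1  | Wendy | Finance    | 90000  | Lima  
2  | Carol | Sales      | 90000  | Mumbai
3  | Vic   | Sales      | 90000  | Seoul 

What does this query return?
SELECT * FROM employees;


SELECT * returns all 3 rows with all columns

3 rows:
1, Wendy, Finance, 90000, Lima
2, Carol, Sales, 90000, Mumbai
3, Vic, Sales, 90000, Seoul


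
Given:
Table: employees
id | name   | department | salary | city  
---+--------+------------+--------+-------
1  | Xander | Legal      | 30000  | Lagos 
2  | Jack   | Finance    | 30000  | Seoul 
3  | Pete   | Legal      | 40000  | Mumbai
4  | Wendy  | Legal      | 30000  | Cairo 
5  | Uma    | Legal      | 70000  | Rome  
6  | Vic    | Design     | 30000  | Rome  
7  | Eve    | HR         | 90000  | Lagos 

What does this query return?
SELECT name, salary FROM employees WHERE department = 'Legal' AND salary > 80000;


Filtering: department = 'Legal' AND salary > 80000
Matching: 0 rows

Empty result set (0 rows)


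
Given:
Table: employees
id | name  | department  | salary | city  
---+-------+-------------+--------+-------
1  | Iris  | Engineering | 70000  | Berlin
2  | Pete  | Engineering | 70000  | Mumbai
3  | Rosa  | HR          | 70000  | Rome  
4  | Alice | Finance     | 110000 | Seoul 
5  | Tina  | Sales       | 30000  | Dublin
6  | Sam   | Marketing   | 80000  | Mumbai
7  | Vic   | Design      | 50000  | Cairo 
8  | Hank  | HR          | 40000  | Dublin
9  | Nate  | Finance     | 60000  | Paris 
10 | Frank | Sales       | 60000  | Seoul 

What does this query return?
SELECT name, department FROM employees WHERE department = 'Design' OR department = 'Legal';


Filtering: department = 'Design' OR 'Legal'
Matching: 1 rows

1 rows:
Vic, Design


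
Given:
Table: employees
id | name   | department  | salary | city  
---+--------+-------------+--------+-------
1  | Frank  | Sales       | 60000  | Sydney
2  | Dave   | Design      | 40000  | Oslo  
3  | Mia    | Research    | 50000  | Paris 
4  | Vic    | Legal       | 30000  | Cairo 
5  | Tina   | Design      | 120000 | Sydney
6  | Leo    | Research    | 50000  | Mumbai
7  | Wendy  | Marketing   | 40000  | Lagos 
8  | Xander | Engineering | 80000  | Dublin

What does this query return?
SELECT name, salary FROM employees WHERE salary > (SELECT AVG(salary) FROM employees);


Subquery: AVG(salary) = 58750.0
Filtering: salary > 58750.0
  Frank (60000) -> MATCH
  Tina (120000) -> MATCH
  Xander (80000) -> MATCH


3 rows:
Frank, 60000
Tina, 120000
Xander, 80000


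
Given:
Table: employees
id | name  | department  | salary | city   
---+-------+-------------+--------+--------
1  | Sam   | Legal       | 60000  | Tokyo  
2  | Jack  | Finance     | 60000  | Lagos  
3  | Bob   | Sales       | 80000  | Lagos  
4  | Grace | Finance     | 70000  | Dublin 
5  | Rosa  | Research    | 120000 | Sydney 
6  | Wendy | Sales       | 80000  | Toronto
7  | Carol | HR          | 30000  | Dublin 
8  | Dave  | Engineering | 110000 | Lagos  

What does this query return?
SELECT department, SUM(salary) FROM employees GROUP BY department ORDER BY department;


Summing salary within each department:
  Engineering: 110000 = 110000
  Finance: 60000 + 70000 = 130000
  HR: 30000 = 30000
  Legal: 60000 = 60000
  Research: 120000 = 120000
  Sales: 80000 + 80000 = 160000


6 groups:
Engineering, 110000
Finance, 130000
HR, 30000
Legal, 60000
Research, 120000
Sales, 160000


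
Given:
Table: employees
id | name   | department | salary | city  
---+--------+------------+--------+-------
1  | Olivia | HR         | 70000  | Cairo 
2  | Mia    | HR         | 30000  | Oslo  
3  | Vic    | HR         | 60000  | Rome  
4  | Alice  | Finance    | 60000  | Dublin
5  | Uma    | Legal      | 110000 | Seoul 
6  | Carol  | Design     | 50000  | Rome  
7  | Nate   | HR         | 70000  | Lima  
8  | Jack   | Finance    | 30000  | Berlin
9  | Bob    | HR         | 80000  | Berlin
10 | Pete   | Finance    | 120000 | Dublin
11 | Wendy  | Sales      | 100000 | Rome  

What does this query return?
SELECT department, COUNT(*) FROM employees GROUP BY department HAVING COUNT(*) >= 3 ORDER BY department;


Groups with count >= 3:
  Finance: 3 -> PASS
  HR: 5 -> PASS
  Design: 1 -> filtered out
  Legal: 1 -> filtered out
  Sales: 1 -> filtered out


2 groups:
Finance, 3
HR, 5


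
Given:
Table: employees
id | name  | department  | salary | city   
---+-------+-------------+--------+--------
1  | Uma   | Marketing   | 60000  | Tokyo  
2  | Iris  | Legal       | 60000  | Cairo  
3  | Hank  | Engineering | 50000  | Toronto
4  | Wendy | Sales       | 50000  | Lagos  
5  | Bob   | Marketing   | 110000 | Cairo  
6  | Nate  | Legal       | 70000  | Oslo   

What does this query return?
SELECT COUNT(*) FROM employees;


COUNT(*) counts all rows

6


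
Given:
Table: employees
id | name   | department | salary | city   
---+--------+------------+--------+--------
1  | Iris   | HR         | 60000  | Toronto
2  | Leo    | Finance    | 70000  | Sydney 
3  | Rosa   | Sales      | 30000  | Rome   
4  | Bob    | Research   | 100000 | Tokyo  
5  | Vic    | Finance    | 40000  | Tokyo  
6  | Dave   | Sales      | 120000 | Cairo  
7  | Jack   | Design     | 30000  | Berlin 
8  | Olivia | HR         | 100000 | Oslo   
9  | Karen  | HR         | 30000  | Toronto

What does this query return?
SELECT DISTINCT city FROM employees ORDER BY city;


All 'city' values (row order): Toronto, Sydney, Rome, Tokyo, Tokyo, Cairo, Berlin, Oslo, Toronto
Removing duplicates leaves 7 unique value(s).

7 values:
Berlin
Cairo
Oslo
Rome
Sydney
Tokyo
Toronto


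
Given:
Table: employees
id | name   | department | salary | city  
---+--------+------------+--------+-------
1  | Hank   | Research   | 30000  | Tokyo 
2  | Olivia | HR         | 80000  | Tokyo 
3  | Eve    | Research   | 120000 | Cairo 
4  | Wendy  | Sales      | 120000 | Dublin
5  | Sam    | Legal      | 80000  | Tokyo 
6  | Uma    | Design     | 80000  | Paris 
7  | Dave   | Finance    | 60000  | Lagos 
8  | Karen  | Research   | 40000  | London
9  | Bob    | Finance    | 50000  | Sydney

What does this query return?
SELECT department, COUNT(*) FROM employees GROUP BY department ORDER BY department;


Assigning each row to its department group:
  Hank -> Research
  Olivia -> HR
  Eve -> Research
  Wendy -> Sales
  Sam -> Legal
  Uma -> Design
  Dave -> Finance
  Karen -> Research
  Bob -> Finance


6 groups:
Design, 1
Finance, 2
HR, 1
Legal, 1
Research, 3
Sales, 1


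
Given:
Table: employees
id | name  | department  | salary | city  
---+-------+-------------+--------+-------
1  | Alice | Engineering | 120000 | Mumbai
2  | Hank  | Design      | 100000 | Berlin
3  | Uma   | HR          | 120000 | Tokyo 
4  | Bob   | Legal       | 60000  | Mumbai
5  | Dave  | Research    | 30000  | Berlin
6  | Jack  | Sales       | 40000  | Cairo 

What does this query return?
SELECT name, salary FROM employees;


Projecting columns: name, salary

6 rows:
Alice, 120000
Hank, 100000
Uma, 120000
Bob, 60000
Dave, 30000
Jack, 40000


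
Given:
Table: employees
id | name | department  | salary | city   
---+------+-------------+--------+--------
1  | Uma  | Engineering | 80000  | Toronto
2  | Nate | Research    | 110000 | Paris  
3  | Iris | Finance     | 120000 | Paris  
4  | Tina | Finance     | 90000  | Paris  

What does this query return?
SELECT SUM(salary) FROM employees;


SUM(salary) = 80000 + 110000 + 120000 + 90000 = 400000

400000


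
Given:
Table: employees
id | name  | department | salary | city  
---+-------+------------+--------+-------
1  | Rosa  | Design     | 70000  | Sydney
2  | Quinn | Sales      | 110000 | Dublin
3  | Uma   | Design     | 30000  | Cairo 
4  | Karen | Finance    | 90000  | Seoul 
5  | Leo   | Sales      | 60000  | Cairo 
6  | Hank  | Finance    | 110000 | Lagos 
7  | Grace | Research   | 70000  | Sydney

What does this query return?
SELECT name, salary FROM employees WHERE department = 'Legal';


Filtering: department = 'Legal'
Matching rows: 0

Empty result set (0 rows)


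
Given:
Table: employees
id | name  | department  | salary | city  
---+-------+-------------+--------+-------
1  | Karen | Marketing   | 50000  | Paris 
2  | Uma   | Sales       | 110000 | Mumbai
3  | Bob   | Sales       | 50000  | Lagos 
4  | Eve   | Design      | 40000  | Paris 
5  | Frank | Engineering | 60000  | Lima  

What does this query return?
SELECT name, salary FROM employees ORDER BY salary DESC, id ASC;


Sorting by salary DESC, then id ASC for ties

5 rows:
Uma, 110000
Frank, 60000
Karen, 50000
Bob, 50000
Eve, 40000


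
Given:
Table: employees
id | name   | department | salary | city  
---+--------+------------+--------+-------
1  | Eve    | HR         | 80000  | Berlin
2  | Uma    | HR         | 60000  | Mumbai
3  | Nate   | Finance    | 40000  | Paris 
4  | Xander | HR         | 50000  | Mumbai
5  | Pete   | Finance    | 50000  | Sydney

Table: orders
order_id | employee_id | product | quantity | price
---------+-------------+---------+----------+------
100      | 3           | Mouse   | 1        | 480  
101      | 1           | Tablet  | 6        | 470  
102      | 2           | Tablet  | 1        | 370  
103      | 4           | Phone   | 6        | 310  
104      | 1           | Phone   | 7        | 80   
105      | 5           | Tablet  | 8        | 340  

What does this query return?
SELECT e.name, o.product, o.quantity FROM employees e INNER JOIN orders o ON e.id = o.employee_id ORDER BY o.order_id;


Joining employees.id = orders.employee_id:
  employee Nate (id=3) -> order Mouse
  employee Eve (id=1) -> order Tablet
  employee Uma (id=2) -> order Tablet
  employee Xander (id=4) -> order Phone
  employee Eve (id=1) -> order Phone
  employee Pete (id=5) -> order Tablet


6 rows:
Nate, Mouse, 1
Eve, Tablet, 6
Uma, Tablet, 1
Xander, Phone, 6
Eve, Phone, 7
Pete, Tablet, 8


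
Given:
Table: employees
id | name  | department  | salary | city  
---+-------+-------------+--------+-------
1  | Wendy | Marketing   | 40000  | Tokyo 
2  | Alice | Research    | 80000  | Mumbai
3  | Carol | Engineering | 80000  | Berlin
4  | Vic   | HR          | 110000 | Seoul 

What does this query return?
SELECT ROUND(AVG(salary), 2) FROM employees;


SUM(salary) = 310000
COUNT = 4
ROUND(AVG, 2) = ROUND(310000 / 4, 2) = 77500.0

77500.0
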